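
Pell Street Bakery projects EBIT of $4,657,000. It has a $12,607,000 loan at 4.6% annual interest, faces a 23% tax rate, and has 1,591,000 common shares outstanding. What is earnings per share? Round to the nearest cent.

Pre-tax income = $4,657,000 − $579,922.00 = $4,077,078.00.
After tax at 23%: net income = $4,077,078.00 × 0.77 = $3,139,350.06.
Per share: $3,139,350.06 / 1,591,000 shares = $1.97.

$1.97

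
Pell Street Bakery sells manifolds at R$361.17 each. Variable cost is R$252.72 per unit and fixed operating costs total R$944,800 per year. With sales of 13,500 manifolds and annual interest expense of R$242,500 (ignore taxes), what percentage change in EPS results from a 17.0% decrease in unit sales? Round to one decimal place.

-89.9%

At 13,500 units, contribution = 13,500 × R$108.45 = R$1,464,075.00.
Subtracting fixed costs: EBIT = R$1,464,075.00 − R$944,800 = R$519,275.00.
After interest of R$242,500.00, pre-tax earnings = R$276,775.00.
Degree of combined leverage = contribution ÷ (EBIT − I) = R$1,464,075.00 ÷ R$276,775.00 = 5.2898.
%ΔEPS = DCL × %ΔSales = 5.2898 × -17.0% = -89.9%.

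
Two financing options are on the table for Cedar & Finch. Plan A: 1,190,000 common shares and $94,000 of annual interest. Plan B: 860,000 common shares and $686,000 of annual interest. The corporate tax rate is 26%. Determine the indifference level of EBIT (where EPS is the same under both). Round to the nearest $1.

Set EPS_A = EPS_B: (EBIT − $94,000)(1 − 0.26) ÷ 1,190,000 = (EBIT − $686,000)(1 − 0.26) ÷ 860,000.
The (1 − t) factor cancels: (EBIT − 94,000) × 860,000 = (EBIT − 686,000) × 1,190,000.
Solving, EBIT = (686,000·1,190,000 − 94,000·860,000) / (1,190,000 − 860,000) = 735,500,000,000 / 330,000 = 2,228,787.88.

$2,228,788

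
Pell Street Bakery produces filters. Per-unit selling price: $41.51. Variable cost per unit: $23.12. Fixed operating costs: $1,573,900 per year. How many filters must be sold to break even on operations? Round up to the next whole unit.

85,585 filters

Each unit contributes $41.51 − $23.12 = $18.39.
Break-even volume = fixed costs ÷ CM per unit = $1,573,900 ÷ $18.39 = 85,584.56, so 85,585 filters.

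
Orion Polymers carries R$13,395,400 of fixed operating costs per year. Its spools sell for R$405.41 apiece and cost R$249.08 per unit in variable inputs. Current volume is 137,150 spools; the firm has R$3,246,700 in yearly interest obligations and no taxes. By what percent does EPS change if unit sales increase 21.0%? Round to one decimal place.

Total contribution margin = 137,150 × R$156.33 = R$21,440,659.50.
Operating income = contribution − fixed costs = R$21,440,659.50 − R$13,395,400 = R$8,045,259.50.
Interest = R$3,246,700.00, so EBIT − I = R$4,798,559.50.
DCL = total CM / (EBIT − I) = R$21,440,659.50 / R$4,798,559.50 = 4.4681.
%ΔEPS = DCL × %ΔSales = 4.4681 × +21.0% = +93.8%.

+93.8%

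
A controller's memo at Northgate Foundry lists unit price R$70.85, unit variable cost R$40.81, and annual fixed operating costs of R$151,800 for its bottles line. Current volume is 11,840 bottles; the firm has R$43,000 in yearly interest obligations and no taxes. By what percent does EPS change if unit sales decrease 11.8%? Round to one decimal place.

At 11,840 units, contribution = 11,840 × R$30.04 = R$355,673.60.
Subtracting fixed costs: EBIT = R$355,673.60 − R$151,800 = R$203,873.60.
Interest = R$43,000.00, so EBIT − I = R$160,873.60.
DCL = total CM / (EBIT − I) = R$355,673.60 / R$160,873.60 = 2.2109.
%ΔEPS = DCL × %ΔSales = 2.2109 × -11.8% = -26.1%.

-26.1%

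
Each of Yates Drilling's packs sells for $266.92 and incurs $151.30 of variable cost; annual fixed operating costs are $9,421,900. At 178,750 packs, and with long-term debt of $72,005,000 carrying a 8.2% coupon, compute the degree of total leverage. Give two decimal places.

3.87

Total contribution margin = 178,750 × $115.62 = $20,667,075.00.
Operating income = contribution − fixed costs = $20,667,075.00 − $9,421,900 = $11,245,175.00. Interest = $5,904,410.00.
DOL = $20,667,075.00 ÷ $11,245,175.00 = 1.8379; DFL = $11,245,175.00 ÷ $5,340,765.00 = 2.1055.
DCL = DOL × DFL = 1.8379 × 2.1055 = 3.8697.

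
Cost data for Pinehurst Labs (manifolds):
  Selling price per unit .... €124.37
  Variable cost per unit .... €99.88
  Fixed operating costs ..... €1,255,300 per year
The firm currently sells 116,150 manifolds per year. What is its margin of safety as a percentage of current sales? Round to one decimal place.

55.9%

Each unit contributes €124.37 − €99.88 = €24.49. Break-even units = €1,255,300 ÷ €24.49 = 51,257.66; break-even revenue = 51,257.66 × €124.37 = €6,374,914.70.
Actual sales revenue = 116,150 × €124.37 = €14,445,575.50.
Margin of safety = (€14,445,575.50 − €6,374,914.70) ÷ €14,445,575.50 = 55.9%.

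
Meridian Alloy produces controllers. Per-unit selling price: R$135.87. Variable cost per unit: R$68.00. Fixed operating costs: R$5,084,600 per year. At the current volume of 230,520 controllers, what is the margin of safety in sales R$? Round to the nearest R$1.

R$21,141,813

Contribution margin per unit = R$135.87 − R$68.00 = R$67.87. Break-even units = R$5,084,600 ÷ R$67.87 = 74,916.75; break-even revenue = 74,916.75 × R$135.87 = R$10,178,939.18.
Actual sales revenue = 230,520 × R$135.87 = R$31,320,752.40.
Margin of safety = R$31,320,752.40 − R$10,178,939.18 = R$21,141,813.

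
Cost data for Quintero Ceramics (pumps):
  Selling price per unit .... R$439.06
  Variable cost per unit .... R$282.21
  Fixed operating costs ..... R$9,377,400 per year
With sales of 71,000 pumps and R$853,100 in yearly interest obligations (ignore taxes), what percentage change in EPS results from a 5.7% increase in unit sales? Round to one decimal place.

At 71,000 units, contribution = 71,000 × R$156.85 = R$11,136,350.00.
Operating income = contribution − fixed costs = R$11,136,350.00 − R$9,377,400 = R$1,758,950.00.
Interest = R$853,100.00, so EBIT − I = R$905,850.00.
Degree of combined leverage = contribution ÷ (EBIT − I) = R$11,136,350.00 ÷ R$905,850.00 = 12.2938.
%ΔEPS = DCL × %ΔSales = 12.2938 × +5.7% = +70.1%.

+70.1%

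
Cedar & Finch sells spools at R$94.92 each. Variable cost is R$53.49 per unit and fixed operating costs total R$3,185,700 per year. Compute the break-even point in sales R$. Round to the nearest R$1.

Contribution margin per unit = R$94.92 − R$53.49 = R$41.43, a CM ratio of R$41.43 ÷ R$94.92 = 0.4365.
Break-even sales = FC ÷ CM ratio = R$3,185,700 × R$94.92 / R$41.43 = R$7,298,736.

R$7,298,736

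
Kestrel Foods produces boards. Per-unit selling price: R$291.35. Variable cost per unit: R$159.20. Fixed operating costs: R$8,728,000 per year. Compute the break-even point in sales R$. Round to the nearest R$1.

R$19,242,549

Contribution margin per unit = R$291.35 − R$159.20 = R$132.15, a CM ratio of R$132.15 ÷ R$291.35 = 0.4536.
Break-even sales = FC ÷ CM ratio = R$8,728,000 × R$291.35 / R$132.15 = R$19,242,549.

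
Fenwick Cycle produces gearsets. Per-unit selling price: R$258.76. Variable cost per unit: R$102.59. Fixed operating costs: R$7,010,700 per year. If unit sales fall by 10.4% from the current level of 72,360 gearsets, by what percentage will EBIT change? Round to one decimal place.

-27.4%

Total contribution margin = 72,360 × R$156.17 = R$11,300,461.20.
Operating income = contribution − fixed costs = R$11,300,461.20 − R$7,010,700 = R$4,289,761.20.
DOL = contribution ÷ EBIT = R$11,300,461.20 ÷ R$4,289,761.20 = 2.6343.
So EBIT moves 2.6343 × (-10.4%) = -27.4%.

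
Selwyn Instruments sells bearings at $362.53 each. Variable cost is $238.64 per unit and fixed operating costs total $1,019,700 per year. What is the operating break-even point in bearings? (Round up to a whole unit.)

Each unit contributes $362.53 − $238.64 = $123.89.
Units to break even: $1,019,700 ÷ $123.89 = 8,230.69, rounded up to 8,231.

8,231 bearings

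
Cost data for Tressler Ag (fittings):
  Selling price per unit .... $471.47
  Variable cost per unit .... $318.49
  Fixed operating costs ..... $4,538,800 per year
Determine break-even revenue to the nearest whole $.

CM per unit = $471.47 − $318.49 = $152.98; CM ratio = $152.98 / $471.47 = 0.3245.
Break-even sales = FC ÷ CM ratio = $4,538,800 × $471.47 / $152.98 = $13,988,156.

$13,988,156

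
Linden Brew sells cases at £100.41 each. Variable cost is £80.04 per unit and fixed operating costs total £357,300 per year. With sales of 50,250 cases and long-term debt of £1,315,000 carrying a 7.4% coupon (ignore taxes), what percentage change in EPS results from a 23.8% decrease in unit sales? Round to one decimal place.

-42.8%

Total contribution margin = 50,250 × £20.37 = £1,023,592.50.
Operating income = contribution − fixed costs = £1,023,592.50 − £357,300 = £666,292.50.
Interest = £97,310.00, so EBIT − I = £568,982.50.
DCL = total CM / (EBIT − I) = £1,023,592.50 / £568,982.50 = 1.7990.
%ΔEPS = DCL × %ΔSales = 1.7990 × -23.8% = -42.8%.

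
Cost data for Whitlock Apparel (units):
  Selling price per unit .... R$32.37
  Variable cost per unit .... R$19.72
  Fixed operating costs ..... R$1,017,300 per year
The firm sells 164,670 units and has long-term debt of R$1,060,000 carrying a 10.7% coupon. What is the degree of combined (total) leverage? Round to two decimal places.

2.19

At 164,670 units, contribution = 164,670 × R$12.65 = R$2,083,075.50.
Subtracting fixed costs: EBIT = R$2,083,075.50 − R$1,017,300 = R$1,065,775.50. Interest = R$113,420.00, so EBIT − I = R$952,355.50.
Degree of total leverage = total CM / (EBIT − interest) = R$2,083,075.50 / R$952,355.50 = 2.1873.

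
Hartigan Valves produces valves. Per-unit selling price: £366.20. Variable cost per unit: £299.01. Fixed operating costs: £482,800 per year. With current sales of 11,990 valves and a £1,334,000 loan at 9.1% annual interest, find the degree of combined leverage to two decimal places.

Total contribution margin = 11,990 × £67.19 = £805,608.10.
EBIT = £805,608.10 − £482,800 = £322,808.10. Interest = £121,394.00.
DOL = £805,608.10 ÷ £322,808.10 = 2.4956; DFL = £322,808.10 ÷ £201,414.10 = 1.6027.
DCL = DOL × DFL = 2.4956 × 1.6027 = 3.9997.

4.00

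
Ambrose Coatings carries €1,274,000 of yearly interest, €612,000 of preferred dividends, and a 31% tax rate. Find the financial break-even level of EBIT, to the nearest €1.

Preferred dividends are paid after tax, so their pre-tax equivalent is €612,000 ÷ (1 − 0.31) = €886,956.52.
Financial break-even EBIT = interest + D_p ÷ (1 − t) = €1,274,000 + €886,956.52 = €2,160,956.52.

€2,160,957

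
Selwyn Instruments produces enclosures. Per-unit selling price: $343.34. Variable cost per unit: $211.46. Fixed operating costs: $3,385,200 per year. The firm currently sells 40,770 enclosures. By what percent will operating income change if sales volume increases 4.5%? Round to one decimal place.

+12.1%

Total contribution margin = 40,770 × $131.88 = $5,376,747.60.
Subtracting fixed costs: EBIT = $5,376,747.60 − $3,385,200 = $1,991,547.60.
Degree of operating leverage = $5,376,747.60 / $1,991,547.60 = 2.6998.
So EBIT moves 2.6998 × (+4.5%) = +12.1%.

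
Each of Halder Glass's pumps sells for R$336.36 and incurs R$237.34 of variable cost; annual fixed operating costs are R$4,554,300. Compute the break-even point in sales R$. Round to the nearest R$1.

R$15,470,454

CM per unit = R$336.36 − R$237.34 = R$99.02; CM ratio = R$99.02 / R$336.36 = 0.2944.
Break-even sales = FC ÷ CM ratio = R$4,554,300 × R$336.36 / R$99.02 = R$15,470,454.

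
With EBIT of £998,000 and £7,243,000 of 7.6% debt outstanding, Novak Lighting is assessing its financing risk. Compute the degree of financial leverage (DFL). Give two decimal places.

Annual interest charges come to £550,468.00.
DFL = EBIT ÷ (EBIT − I) = £998,000 ÷ (£998,000 − £550,468.00) = £998,000 ÷ £447,532.00 = 2.2300.

2.23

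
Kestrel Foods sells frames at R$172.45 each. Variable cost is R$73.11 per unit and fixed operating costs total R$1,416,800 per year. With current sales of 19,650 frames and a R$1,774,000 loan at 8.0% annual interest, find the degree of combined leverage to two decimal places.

4.96

At 19,650 units, contribution = 19,650 × R$99.34 = R$1,952,031.00.
EBIT = R$1,952,031.00 − R$1,416,800 = R$535,231.00. Interest = R$141,920.00, so EBIT − I = R$393,311.00.
Degree of total leverage = total CM / (EBIT − interest) = R$1,952,031.00 / R$393,311.00 = 4.9631.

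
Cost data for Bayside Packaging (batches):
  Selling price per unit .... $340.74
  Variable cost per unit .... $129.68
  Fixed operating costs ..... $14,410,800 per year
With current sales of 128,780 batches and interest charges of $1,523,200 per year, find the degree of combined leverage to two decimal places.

Contribution at this volume is 128,780 × $211.06 = $27,180,306.80.
Subtracting fixed costs: EBIT = $27,180,306.80 − $14,410,800 = $12,769,506.80. Interest = $1,523,200.00.
DOL = $27,180,306.80 ÷ $12,769,506.80 = 2.1285; DFL = $12,769,506.80 ÷ $11,246,306.80 = 1.1354.
Combined leverage = 2.1285 × 1.1354 = 2.4167.

2.42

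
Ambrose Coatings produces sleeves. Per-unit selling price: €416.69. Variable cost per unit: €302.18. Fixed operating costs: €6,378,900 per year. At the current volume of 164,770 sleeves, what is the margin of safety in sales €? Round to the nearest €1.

Contribution margin per unit = €416.69 − €302.18 = €114.51. Break-even units = €6,378,900 ÷ €114.51 = 55,706.05; break-even revenue = 55,706.05 × €416.69 = €23,212,154.76.
Current sales = 164,770 × €416.69 = €68,658,011.30.
Margin of safety = €68,658,011.30 − €23,212,154.76 = €45,445,857.

€45,445,857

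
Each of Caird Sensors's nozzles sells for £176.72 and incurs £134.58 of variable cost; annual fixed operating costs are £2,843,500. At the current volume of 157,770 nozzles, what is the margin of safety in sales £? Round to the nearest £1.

Each unit contributes £176.72 − £134.58 = £42.14. Break-even units = £2,843,500 ÷ £42.14 = 67,477.46; break-even revenue = 67,477.46 × £176.72 = £11,924,616.04.
Current sales = 157,770 × £176.72 = £27,881,114.40.
Margin of safety = £27,881,114.40 − £11,924,616.04 = £15,956,498.

£15,956,498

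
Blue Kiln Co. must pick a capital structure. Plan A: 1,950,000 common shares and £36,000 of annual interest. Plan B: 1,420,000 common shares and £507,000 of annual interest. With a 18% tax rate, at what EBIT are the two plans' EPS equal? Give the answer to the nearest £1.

£1,768,925

Set EPS_A = EPS_B: (EBIT − £36,000)(1 − 0.18) ÷ 1,950,000 = (EBIT − £507,000)(1 − 0.18) ÷ 1,420,000.
The (1 − t) factor cancels: (EBIT − 36,000) × 1,420,000 = (EBIT − 507,000) × 1,950,000.
EBIT × (1,950,000 − 1,420,000) = 507,000 × 1,950,000 − 36,000 × 1,420,000 = 937,530,000,000, so EBIT = 937,530,000,000 ÷ 530,000 = 1,768,924.53.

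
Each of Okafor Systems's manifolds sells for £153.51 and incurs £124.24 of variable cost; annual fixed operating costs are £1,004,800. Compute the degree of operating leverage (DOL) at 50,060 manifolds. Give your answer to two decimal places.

3.18

Total contribution margin = 50,060 × £29.27 = £1,465,256.20.
Operating income = contribution − fixed costs = £1,465,256.20 − £1,004,800 = £460,456.20.
DOL = contribution ÷ EBIT = £1,465,256.20 ÷ £460,456.20 = 3.1822.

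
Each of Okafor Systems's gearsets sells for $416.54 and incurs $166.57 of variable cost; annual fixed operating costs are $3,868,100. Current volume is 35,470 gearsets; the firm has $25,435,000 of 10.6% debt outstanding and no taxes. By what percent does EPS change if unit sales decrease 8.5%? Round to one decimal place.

-32.7%

At 35,470 units, contribution = 35,470 × $249.97 = $8,866,435.90.
Operating income = contribution − fixed costs = $8,866,435.90 − $3,868,100 = $4,998,335.90.
Interest = $2,696,110.00, so EBIT − I = $2,302,225.90.
Degree of combined leverage = contribution ÷ (EBIT − I) = $8,866,435.90 ÷ $2,302,225.90 = 3.8512.
%ΔEPS = DCL × %ΔSales = 3.8512 × -8.5% = -32.7%.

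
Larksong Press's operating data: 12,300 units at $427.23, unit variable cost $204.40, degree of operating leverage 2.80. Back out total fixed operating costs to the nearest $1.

$1,761,949

Total contribution margin = 12,300 × $222.83 = $2,740,809.00.
DOL = contribution / EBIT, so EBIT = $2,740,809.00 / 2.80 = $978,860.36.
Fixed costs = CM − EBIT = $2,740,809.00 − $978,860.36 = $1,761,949.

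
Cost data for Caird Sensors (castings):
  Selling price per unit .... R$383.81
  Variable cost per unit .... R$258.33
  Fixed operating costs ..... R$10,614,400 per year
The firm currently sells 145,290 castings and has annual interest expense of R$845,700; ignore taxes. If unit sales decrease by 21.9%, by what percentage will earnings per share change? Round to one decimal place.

-59.0%

At 145,290 units, contribution = 145,290 × R$125.48 = R$18,230,989.20.
EBIT = R$18,230,989.20 − R$10,614,400 = R$7,616,589.20.
Interest = R$845,700.00, so EBIT − I = R$6,770,889.20.
DCL = total CM / (EBIT − I) = R$18,230,989.20 / R$6,770,889.20 = 2.6926.
%ΔEPS = DCL × %ΔSales = 2.6926 × -21.9% = -59.0%.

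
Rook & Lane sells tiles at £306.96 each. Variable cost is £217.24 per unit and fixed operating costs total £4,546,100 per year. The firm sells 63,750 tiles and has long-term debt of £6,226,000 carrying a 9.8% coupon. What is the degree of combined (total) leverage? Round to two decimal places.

Total contribution margin = 63,750 × £89.72 = £5,719,650.00.
Operating income = contribution − fixed costs = £5,719,650.00 − £4,546,100 = £1,173,550.00. Interest = £610,148.00.
DOL = £5,719,650.00 ÷ £1,173,550.00 = 4.8738; DFL = £1,173,550.00 ÷ £563,402.00 = 2.0830.
DCL = DOL × DFL = 4.8738 × 2.0830 = 10.1521.

10.15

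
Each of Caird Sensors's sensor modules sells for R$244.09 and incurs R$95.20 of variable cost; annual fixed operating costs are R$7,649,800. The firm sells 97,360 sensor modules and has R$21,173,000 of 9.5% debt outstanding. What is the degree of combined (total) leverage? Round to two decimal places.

3.00

At 97,360 units, contribution = 97,360 × R$148.89 = R$14,495,930.40.
Operating income = contribution − fixed costs = R$14,495,930.40 − R$7,649,800 = R$6,846,130.40. Interest = R$2,011,435.00.
DOL = R$14,495,930.40 ÷ R$6,846,130.40 = 2.1174; DFL = R$6,846,130.40 ÷ R$4,834,695.40 = 1.4160.
DCL = DOL × DFL = 2.1174 × 1.4160 = 2.9982.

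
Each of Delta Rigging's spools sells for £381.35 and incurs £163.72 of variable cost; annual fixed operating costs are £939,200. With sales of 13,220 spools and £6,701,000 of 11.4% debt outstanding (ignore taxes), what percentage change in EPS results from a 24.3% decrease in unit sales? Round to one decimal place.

Total contribution margin = 13,220 × £217.63 = £2,877,068.60.
Subtracting fixed costs: EBIT = £2,877,068.60 − £939,200 = £1,937,868.60.
Interest = £763,914.00, so EBIT − I = £1,173,954.60.
Degree of combined leverage = contribution ÷ (EBIT − I) = £2,877,068.60 ÷ £1,173,954.60 = 2.4507.
%ΔEPS = DCL × %ΔSales = 2.4507 × -24.3% = -59.6%.

-59.6%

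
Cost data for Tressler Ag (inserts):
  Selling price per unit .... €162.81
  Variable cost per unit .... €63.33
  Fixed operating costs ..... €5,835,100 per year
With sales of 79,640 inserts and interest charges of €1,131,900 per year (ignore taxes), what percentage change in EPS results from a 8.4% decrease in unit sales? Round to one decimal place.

-69.6%

At 79,640 units, contribution = 79,640 × €99.48 = €7,922,587.20.
Subtracting fixed costs: EBIT = €7,922,587.20 − €5,835,100 = €2,087,487.20.
After interest of €1,131,900.00, pre-tax earnings = €955,587.20.
DCL = total CM / (EBIT − I) = €7,922,587.20 / €955,587.20 = 8.2908.
%ΔEPS = DCL × %ΔSales = 8.2908 × -8.4% = -69.6%.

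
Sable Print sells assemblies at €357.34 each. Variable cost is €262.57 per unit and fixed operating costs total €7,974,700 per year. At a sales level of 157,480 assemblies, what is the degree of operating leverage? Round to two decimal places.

2.15

Total contribution margin = 157,480 × €94.77 = €14,924,379.60.
EBIT = €14,924,379.60 − €7,974,700 = €6,949,679.60.
Degree of operating leverage = €14,924,379.60 / €6,949,679.60 = 2.1475.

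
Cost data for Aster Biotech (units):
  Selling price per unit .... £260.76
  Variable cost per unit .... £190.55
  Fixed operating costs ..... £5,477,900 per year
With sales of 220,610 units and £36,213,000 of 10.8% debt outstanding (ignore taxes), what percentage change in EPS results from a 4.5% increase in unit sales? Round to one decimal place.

+11.4%

Contribution at this volume is 220,610 × £70.21 = £15,489,028.10.
Subtracting fixed costs: EBIT = £15,489,028.10 − £5,477,900 = £10,011,128.10.
After interest of £3,911,004.00, pre-tax earnings = £6,100,124.10.
DCL = total CM / (EBIT − I) = £15,489,028.10 / £6,100,124.10 = 2.5391.
EPS therefore changes by 2.5391 × (+4.5%) = +11.4%.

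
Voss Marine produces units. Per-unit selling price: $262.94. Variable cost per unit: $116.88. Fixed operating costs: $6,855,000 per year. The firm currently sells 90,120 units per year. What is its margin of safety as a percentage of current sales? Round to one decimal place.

Unit CM = price − variable cost = $262.94 − $116.88 = $146.06. Break-even units = $6,855,000 ÷ $146.06 = 46,932.77; break-even revenue = 46,932.77 × $262.94 = $12,340,501.85.
Current sales = 90,120 × $262.94 = $23,696,152.80.
Margin of safety = ($23,696,152.80 − $12,340,501.85) ÷ $23,696,152.80 = 47.9%.

47.9%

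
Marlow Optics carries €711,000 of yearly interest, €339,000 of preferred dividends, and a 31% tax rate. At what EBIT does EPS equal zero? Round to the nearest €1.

Preferred dividends are paid after tax, so their pre-tax equivalent is €339,000 ÷ (1 − 0.31) = €491,304.35.
EPS = 0 when EBIT covers interest plus the pre-tax preferred burden: €711,000 + €491,304.35 = €1,202,304.35.

€1,202,304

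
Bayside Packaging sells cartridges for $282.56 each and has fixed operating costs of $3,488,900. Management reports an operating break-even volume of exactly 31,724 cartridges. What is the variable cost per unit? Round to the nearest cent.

$172.58

At break-even, FC = Q × (P − VC), so P − VC = $3,488,900 ÷ 31,724 = $109.9767.
Variable cost per unit = $282.56 − $109.9767 = $172.58.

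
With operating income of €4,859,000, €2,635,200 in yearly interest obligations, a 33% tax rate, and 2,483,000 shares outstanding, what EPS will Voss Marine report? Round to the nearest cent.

€0.60

Interest = €2,635,200.00, so EBT = €4,859,000 − €2,635,200.00 = €2,223,800.00.
After tax at 33%: net income = €2,223,800.00 × 0.67 = €1,489,946.00.
Per share: €1,489,946.00 / 2,483,000 shares = €0.60.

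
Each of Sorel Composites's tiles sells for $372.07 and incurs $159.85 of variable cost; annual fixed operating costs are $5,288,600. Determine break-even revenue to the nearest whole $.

$9,272,120

Contribution margin per unit = $372.07 − $159.85 = $212.22, a CM ratio of $212.22 ÷ $372.07 = 0.5704.
Break-even revenue = fixed costs × price ÷ CM = $5,288,600 × $372.07 ÷ $212.22 = $9,272,120.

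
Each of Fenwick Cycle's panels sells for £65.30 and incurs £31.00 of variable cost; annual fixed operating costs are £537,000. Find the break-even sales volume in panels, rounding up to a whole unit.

15,656 panels

Each unit contributes £65.30 − £31.00 = £34.30.
Units to break even: £537,000 ÷ £34.30 = 15,655.98, rounded up to 15,656.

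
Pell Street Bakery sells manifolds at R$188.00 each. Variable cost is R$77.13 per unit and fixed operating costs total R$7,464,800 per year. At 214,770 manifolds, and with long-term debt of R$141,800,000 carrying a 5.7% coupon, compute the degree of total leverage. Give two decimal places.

At 214,770 units, contribution = 214,770 × R$110.87 = R$23,811,549.90.
Operating income = contribution − fixed costs = R$23,811,549.90 − R$7,464,800 = R$16,346,749.90. Interest = R$8,082,600.00, so EBIT − I = R$8,264,149.90.
DCL = contribution ÷ (EBIT − I) = R$23,811,549.90 ÷ R$8,264,149.90 = 2.8813.

2.88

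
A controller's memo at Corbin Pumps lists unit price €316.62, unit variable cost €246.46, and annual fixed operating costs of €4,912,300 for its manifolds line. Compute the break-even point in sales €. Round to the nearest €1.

€22,168,364

Contribution margin per unit = €316.62 − €246.46 = €70.16, a CM ratio of €70.16 ÷ €316.62 = 0.2216.
Break-even revenue = fixed costs × price ÷ CM = €4,912,300 × €316.62 ÷ €70.16 = €22,168,364.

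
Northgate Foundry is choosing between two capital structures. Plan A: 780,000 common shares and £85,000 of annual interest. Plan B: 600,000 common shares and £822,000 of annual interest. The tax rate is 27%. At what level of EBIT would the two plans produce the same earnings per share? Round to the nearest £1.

At indifference, (EBIT − 85,000)(1 − t)/780,000 = (EBIT − 822,000)(1 − t)/600,000.
The (1 − t) factor cancels: (EBIT − 85,000) × 600,000 = (EBIT − 822,000) × 780,000.
Solving, EBIT = (822,000·780,000 − 85,000·600,000) / (780,000 − 600,000) = 590,160,000,000 / 180,000 = 3,278,666.67.

£3,278,667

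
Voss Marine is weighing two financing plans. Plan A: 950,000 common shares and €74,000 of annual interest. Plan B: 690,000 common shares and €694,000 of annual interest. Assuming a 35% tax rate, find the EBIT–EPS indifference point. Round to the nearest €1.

€2,339,385

Set EPS_A = EPS_B: (EBIT − €74,000)(1 − 0.35) ÷ 950,000 = (EBIT − €694,000)(1 − 0.35) ÷ 690,000.
Cancelling (1 − t) and cross-multiplying: 690,000·(EBIT − 74,000) = 950,000·(EBIT − 694,000).
EBIT × (950,000 − 690,000) = 694,000 × 950,000 − 74,000 × 690,000 = 608,240,000,000, so EBIT = 608,240,000,000 ÷ 260,000 = 2,339,384.62.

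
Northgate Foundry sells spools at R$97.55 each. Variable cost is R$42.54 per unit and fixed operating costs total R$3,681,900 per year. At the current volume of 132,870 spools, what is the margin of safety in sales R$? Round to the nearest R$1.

Unit CM = price − variable cost = R$97.55 − R$42.54 = R$55.01. Break-even units = R$3,681,900 ÷ R$55.01 = 66,931.47; break-even revenue = 66,931.47 × R$97.55 = R$6,529,164.61.
Actual sales revenue = 132,870 × R$97.55 = R$12,961,468.50.
Margin of safety = R$12,961,468.50 − R$6,529,164.61 = R$6,432,304.

R$6,432,304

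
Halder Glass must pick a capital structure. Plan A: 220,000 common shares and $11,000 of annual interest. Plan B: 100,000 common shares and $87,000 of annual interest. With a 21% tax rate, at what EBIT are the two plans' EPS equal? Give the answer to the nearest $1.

$150,333

Set EPS_A = EPS_B: (EBIT − $11,000)(1 − 0.21) ÷ 220,000 = (EBIT − $87,000)(1 − 0.21) ÷ 100,000.
The (1 − t) factor cancels: (EBIT − 11,000) × 100,000 = (EBIT − 87,000) × 220,000.
Solving, EBIT = (87,000·220,000 − 11,000·100,000) / (220,000 − 100,000) = 18,040,000,000 / 120,000 = 150,333.33.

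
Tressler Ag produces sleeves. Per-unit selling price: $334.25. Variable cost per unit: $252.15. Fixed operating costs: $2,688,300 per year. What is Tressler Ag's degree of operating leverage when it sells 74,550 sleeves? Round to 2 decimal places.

1.78

At 74,550 units, contribution = 74,550 × $82.10 = $6,120,555.00.
Operating income = contribution − fixed costs = $6,120,555.00 − $2,688,300 = $3,432,255.00.
So DOL = total CM / EBIT = $6,120,555.00 / $3,432,255.00 = 1.7832.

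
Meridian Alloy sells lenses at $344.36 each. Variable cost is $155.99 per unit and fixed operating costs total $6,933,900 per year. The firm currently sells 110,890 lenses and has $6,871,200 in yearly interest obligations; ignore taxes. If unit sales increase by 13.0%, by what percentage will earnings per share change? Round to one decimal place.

+38.3%

Contribution at this volume is 110,890 × $188.37 = $20,888,349.30.
Operating income = contribution − fixed costs = $20,888,349.30 − $6,933,900 = $13,954,449.30.
Interest = $6,871,200.00, so EBIT − I = $7,083,249.30.
DCL = total CM / (EBIT − I) = $20,888,349.30 / $7,083,249.30 = 2.9490.
%ΔEPS = DCL × %ΔSales = 2.9490 × +13.0% = +38.3%.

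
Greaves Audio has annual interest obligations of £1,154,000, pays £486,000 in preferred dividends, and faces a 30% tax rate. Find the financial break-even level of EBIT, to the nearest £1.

Grossing the preferred dividend up to pre-tax terms: £486,000 / (1 − 0.30) = £694,285.71.
Financial break-even EBIT = interest + D_p ÷ (1 − t) = £1,154,000 + £694,285.71 = £1,848,285.71.

£1,848,286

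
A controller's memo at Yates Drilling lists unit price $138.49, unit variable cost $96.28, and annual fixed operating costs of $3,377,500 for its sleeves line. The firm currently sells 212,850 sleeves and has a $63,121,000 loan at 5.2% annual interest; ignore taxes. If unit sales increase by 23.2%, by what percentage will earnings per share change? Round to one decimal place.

+89.7%

At 212,850 units, contribution = 212,850 × $42.21 = $8,984,398.50.
Operating income = contribution − fixed costs = $8,984,398.50 − $3,377,500 = $5,606,898.50.
After interest of $3,282,292.00, pre-tax earnings = $2,324,606.50.
Degree of combined leverage = contribution ÷ (EBIT − I) = $8,984,398.50 ÷ $2,324,606.50 = 3.8649.
%ΔEPS = DCL × %ΔSales = 3.8649 × +23.2% = +89.7%.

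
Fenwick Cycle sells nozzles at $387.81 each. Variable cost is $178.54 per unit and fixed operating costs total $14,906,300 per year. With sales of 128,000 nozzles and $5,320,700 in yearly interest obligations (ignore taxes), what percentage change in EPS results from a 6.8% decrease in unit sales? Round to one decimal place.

Total contribution margin = 128,000 × $209.27 = $26,786,560.00.
EBIT = $26,786,560.00 − $14,906,300 = $11,880,260.00.
After interest of $5,320,700.00, pre-tax earnings = $6,559,560.00.
Degree of combined leverage = contribution ÷ (EBIT − I) = $26,786,560.00 ÷ $6,559,560.00 = 4.0836.
EPS therefore changes by 4.0836 × (-6.8%) = -27.8%.

-27.8%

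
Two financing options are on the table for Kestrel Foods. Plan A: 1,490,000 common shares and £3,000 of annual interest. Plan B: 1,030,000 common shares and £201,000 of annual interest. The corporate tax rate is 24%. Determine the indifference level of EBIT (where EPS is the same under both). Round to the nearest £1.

£644,348

Set EPS_A = EPS_B: (EBIT − £3,000)(1 − 0.24) ÷ 1,490,000 = (EBIT − £201,000)(1 − 0.24) ÷ 1,030,000.
Cancelling (1 − t) and cross-multiplying: 1,030,000·(EBIT − 3,000) = 1,490,000·(EBIT − 201,000).
Solving, EBIT = (201,000·1,490,000 − 3,000·1,030,000) / (1,490,000 − 1,030,000) = 296,400,000,000 / 460,000 = 644,347.83.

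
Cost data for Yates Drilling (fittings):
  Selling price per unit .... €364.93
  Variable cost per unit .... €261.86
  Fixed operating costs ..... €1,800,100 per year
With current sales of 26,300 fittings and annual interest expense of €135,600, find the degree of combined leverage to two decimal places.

3.50

Contribution at this volume is 26,300 × €103.07 = €2,710,741.00.
EBIT = €2,710,741.00 − €1,800,100 = €910,641.00. Interest = €135,600.00.
DOL = €2,710,741.00 ÷ €910,641.00 = 2.9767; DFL = €910,641.00 ÷ €775,041.00 = 1.1750.
Combined leverage = 2.9767 × 1.1750 = 3.4976.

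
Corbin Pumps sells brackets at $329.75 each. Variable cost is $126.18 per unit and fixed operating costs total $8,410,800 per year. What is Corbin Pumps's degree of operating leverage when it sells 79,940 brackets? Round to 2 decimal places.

2.07

At 79,940 units, contribution = 79,940 × $203.57 = $16,273,385.80.
Subtracting fixed costs: EBIT = $16,273,385.80 − $8,410,800 = $7,862,585.80.
Degree of operating leverage = $16,273,385.80 / $7,862,585.80 = 2.0697.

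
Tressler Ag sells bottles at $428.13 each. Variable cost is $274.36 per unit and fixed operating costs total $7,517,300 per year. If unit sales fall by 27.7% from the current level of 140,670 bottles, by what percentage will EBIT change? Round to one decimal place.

At 140,670 units, contribution = 140,670 × $153.77 = $21,630,825.90.
EBIT = $21,630,825.90 − $7,517,300 = $14,113,525.90.
DOL = contribution ÷ EBIT = $21,630,825.90 ÷ $14,113,525.90 = 1.5326.
Operating income changes by 1.5326 × -27.7% = -42.5%.

-42.5%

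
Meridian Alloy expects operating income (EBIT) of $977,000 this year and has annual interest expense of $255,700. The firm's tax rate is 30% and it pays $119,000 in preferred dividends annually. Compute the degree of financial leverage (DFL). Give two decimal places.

Interest = $255,700.00.
Pre-tax preferred-dividend burden = $119,000 ÷ (1 − 0.30) = $170,000.00.
DFL = EBIT ÷ [EBIT − I − D_p/(1−t)] = $977,000 ÷ [$977,000 − $255,700.00 − $170,000.00] = $977,000 ÷ $551,300.00 = 1.7722.

1.77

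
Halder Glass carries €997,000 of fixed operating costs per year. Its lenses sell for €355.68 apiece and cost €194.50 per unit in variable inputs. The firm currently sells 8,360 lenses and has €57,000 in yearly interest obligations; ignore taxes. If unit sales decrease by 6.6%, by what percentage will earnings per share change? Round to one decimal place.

Contribution at this volume is 8,360 × €161.18 = €1,347,464.80.
EBIT = €1,347,464.80 − €997,000 = €350,464.80.
Interest = €57,000.00, so EBIT − I = €293,464.80.
DCL = total CM / (EBIT − I) = €1,347,464.80 / €293,464.80 = 4.5916.
EPS therefore changes by 4.5916 × (-6.6%) = -30.3%.

-30.3%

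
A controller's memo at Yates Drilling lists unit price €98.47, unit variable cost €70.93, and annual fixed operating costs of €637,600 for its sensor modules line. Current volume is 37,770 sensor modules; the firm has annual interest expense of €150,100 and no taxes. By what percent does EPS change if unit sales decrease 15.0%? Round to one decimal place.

At 37,770 units, contribution = 37,770 × €27.54 = €1,040,185.80.
Operating income = contribution − fixed costs = €1,040,185.80 − €637,600 = €402,585.80.
Interest = €150,100.00, so EBIT − I = €252,485.80.
Degree of combined leverage = contribution ÷ (EBIT − I) = €1,040,185.80 ÷ €252,485.80 = 4.1198.
%ΔEPS = DCL × %ΔSales = 4.1198 × -15.0% = -61.8%.

-61.8%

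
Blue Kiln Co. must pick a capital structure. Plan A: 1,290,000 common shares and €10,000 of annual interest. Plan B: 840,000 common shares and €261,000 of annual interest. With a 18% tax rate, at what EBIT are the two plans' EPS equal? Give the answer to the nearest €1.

Set EPS_A = EPS_B: (EBIT − €10,000)(1 − 0.18) ÷ 1,290,000 = (EBIT − €261,000)(1 − 0.18) ÷ 840,000.
The (1 − t) factor cancels: (EBIT − 10,000) × 840,000 = (EBIT − 261,000) × 1,290,000.
EBIT × (1,290,000 − 840,000) = 261,000 × 1,290,000 − 10,000 × 840,000 = 328,290,000,000, so EBIT = 328,290,000,000 ÷ 450,000 = 729,533.33.

€729,533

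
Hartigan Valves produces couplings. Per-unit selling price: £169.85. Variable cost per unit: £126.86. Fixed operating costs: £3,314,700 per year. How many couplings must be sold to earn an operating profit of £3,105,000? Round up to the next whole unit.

Each unit contributes £169.85 − £126.86 = £42.99.
Need Q such that Q × £42.99 − £3,314,700 = £3,105,000, i.e. Q = £6,419,700 / £42.99 = 149,330.08 → 149,331.

149,331 couplings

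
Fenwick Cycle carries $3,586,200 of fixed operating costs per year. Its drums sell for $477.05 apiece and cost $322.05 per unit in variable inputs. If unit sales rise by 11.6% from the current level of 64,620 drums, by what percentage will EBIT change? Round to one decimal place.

Total contribution margin = 64,620 × $155.00 = $10,016,100.00.
Subtracting fixed costs: EBIT = $10,016,100.00 − $3,586,200 = $6,429,900.00.
So DOL = total CM / EBIT = $10,016,100.00 / $6,429,900.00 = 1.5577.
%ΔEBIT = DOL × %ΔSales = 1.5577 × +11.6% = +18.1%.

+18.1%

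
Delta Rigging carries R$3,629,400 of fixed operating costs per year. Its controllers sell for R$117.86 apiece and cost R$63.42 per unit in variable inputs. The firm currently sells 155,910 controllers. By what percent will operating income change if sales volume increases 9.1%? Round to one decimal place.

Total contribution margin = 155,910 × R$54.44 = R$8,487,740.40.
Subtracting fixed costs: EBIT = R$8,487,740.40 − R$3,629,400 = R$4,858,340.40.
DOL = contribution ÷ EBIT = R$8,487,740.40 ÷ R$4,858,340.40 = 1.7470.
%ΔEBIT = DOL × %ΔSales = 1.7470 × +9.1% = +15.9%.

+15.9%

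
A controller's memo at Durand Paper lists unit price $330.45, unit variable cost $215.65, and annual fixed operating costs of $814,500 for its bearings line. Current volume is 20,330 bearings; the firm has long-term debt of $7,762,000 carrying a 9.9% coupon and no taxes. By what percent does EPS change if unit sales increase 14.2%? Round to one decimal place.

+44.1%

Contribution at this volume is 20,330 × $114.80 = $2,333,884.00.
Operating income = contribution − fixed costs = $2,333,884.00 − $814,500 = $1,519,384.00.
Interest = $768,438.00, so EBIT − I = $750,946.00.
DCL = total CM / (EBIT − I) = $2,333,884.00 / $750,946.00 = 3.1079.
%ΔEPS = DCL × %ΔSales = 3.1079 × +14.2% = +44.1%.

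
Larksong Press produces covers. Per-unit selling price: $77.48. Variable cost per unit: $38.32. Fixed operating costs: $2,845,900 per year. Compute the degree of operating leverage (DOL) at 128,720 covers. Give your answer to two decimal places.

2.30

At 128,720 units, contribution = 128,720 × $39.16 = $5,040,675.20.
Operating income = contribution − fixed costs = $5,040,675.20 − $2,845,900 = $2,194,775.20.
Degree of operating leverage = $5,040,675.20 / $2,194,775.20 = 2.2967.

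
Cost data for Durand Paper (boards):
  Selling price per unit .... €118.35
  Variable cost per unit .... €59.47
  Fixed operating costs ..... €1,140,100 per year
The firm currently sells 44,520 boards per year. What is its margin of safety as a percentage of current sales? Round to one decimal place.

Contribution margin per unit = €118.35 − €59.47 = €58.88. Break-even units = €1,140,100 ÷ €58.88 = 19,363.11; break-even revenue = 19,363.11 × €118.35 = €2,291,624.24.
Current sales = 44,520 × €118.35 = €5,268,942.00.
Margin of safety = (€5,268,942.00 − €2,291,624.24) ÷ €5,268,942.00 = 56.5%.

56.5%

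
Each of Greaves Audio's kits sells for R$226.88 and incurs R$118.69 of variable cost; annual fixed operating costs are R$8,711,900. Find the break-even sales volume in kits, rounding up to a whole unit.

Unit CM = price − variable cost = R$226.88 − R$118.69 = R$108.19.
Break-even volume = fixed costs ÷ CM per unit = R$8,711,900 ÷ R$108.19 = 80,524.08, so 80,525 kits.

80,525 kits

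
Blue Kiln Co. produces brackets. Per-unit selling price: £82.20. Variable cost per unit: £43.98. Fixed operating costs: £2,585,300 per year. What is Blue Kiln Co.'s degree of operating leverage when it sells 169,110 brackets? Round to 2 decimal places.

1.67

Total contribution margin = 169,110 × £38.22 = £6,463,384.20.
Operating income = contribution − fixed costs = £6,463,384.20 − £2,585,300 = £3,878,084.20.
Degree of operating leverage = £6,463,384.20 / £3,878,084.20 = 1.6666.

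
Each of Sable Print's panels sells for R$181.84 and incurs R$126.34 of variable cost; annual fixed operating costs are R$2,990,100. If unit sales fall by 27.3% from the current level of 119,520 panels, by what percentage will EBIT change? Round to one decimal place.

-49.7%

At 119,520 units, contribution = 119,520 × R$55.50 = R$6,633,360.00.
Subtracting fixed costs: EBIT = R$6,633,360.00 − R$2,990,100 = R$3,643,260.00.
So DOL = total CM / EBIT = R$6,633,360.00 / R$3,643,260.00 = 1.8207.
%ΔEBIT = DOL × %ΔSales = 1.8207 × -27.3% = -49.7%.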